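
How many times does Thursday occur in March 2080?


March 2080 has 31 days
Anchor: Jan 1, 2080. With p = 2080 - 1 = 2079: (p + p//4 - p//100 + p//400) mod 7 = (2079 + 519 - 20 + 5) mod 7 = 2583 mod 7 = 0 -> Monday (Mon=0 ... Sun=6)
Days before March (Jan-Feb): 60; March 1 index = (0 + 60) mod 7 = 4 -> Friday
First Thursday is March 7
Thursdays: 7, 14, 21, 28

4 Thursdays


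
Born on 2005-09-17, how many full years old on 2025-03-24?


Birth: 2005-09-17
Reference: 2025-03-24
Year difference: 2025 - 2005 = 20
Birthday not yet reached in 2025, subtract 1

19 years old


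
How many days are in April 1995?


April 1995

30 days


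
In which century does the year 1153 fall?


Century = (year - 1) // 100 + 1
= (1153 - 1) // 100 + 1
= 1152 // 100 + 1
= 11 + 1

12th century


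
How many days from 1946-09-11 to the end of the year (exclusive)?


Day of year: 254 of 365
Remaining = 365 - 254

111 days


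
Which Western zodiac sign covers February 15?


Date: February 15
Conventional tropical zodiac dates: Aquarius from January 20 onward; Pisces starts February 19
February 15 falls within the Aquarius range

Aquarius


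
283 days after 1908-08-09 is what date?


Start: 1908-08-09, add 283 days
August 1908 has 31 days: 31 - 9 = 22 days to August 31 -> 261 left
September 1908 has 30 days -> 231 left
October 1908 has 31 days -> 200 left
November 1908 has 30 days -> 170 left
December 1908 has 31 days -> 139 left
January 1909 has 31 days -> 108 left
February 1909 has 28 days -> 80 left
March 1909 has 31 days -> 49 left
April 1909 has 30 days -> 19 left
May 1909: 19 <= 31 -> lands on May 19

Result: 1909-05-19


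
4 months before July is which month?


July is month 7
7 - 4 = 3

March


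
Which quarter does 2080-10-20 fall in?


Month: October (month 10)
Q1: Jan-Mar, Q2: Apr-Jun, Q3: Jul-Sep, Q4: Oct-Dec

Q4


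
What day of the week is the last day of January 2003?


January 2003 has 31 days
Anchor: Jan 1, 2003. With p = 2003 - 1 = 2002: (p + p//4 - p//100 + p//400) mod 7 = (2002 + 500 - 20 + 5) mod 7 = 2487 mod 7 = 2 -> Wednesday (Mon=0 ... Sun=6)
January 1 is the anchor itself -> Wednesday
Last day offset: 31 - 1 = 30 days
Weekday index = (2 + 30) mod 7 = 4

Friday, January 31


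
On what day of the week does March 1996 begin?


Target: March 1, 1996
Anchor: Jan 1, 1996. With p = 1996 - 1 = 1995: (p + p//4 - p//100 + p//400) mod 7 = (1995 + 498 - 19 + 4) mod 7 = 2478 mod 7 = 0 -> Monday (Mon=0 ... Sun=6)
Days before March (Jan-Feb): 60 days
Weekday index = (0 + 60) mod 7 = 4

Friday


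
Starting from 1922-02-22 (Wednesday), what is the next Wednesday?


Current: Wednesday
Target: Wednesday
Days ahead: 7

Next Wednesday: 1922-03-01


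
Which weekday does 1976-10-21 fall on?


Date: October 21, 1976
Anchor: Jan 1, 1976. With p = 1976 - 1 = 1975: (p + p//4 - p//100 + p//400) mod 7 = (1975 + 493 - 19 + 4) mod 7 = 2453 mod 7 = 3 -> Thursday (Mon=0 ... Sun=6)
Days before October (Jan-Sep): 274; offset = 274 + 21 - 1 = 294
Weekday index = (3 + 294) mod 7 = 3

Day of the week: Thursday


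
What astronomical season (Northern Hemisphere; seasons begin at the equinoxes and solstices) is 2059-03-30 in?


Date: March 30
Astronomical Spring (approx.; exact equinox/solstice day varies by year): March 20 to June 20
March 30 falls within the Spring window

Spring


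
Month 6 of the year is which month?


Month 6 of 12

June


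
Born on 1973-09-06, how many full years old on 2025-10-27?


Birth: 1973-09-06
Reference: 2025-10-27
Year difference: 2025 - 1973 = 52

52 years old


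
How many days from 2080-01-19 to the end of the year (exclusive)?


Day of year: 19 of 366
Remaining = 366 - 19

347 days


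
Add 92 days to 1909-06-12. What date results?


Start: 1909-06-12, add 92 days
June 1909 has 30 days: 30 - 12 = 18 days to June 30 -> 74 left
July 1909 has 31 days -> 43 left
August 1909 has 31 days -> 12 left
September 1909: 12 <= 30 -> lands on September 12

Result: 1909-09-12


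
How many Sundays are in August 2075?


August 2075 has 31 days
Anchor: Jan 1, 2075. With p = 2075 - 1 = 2074: (p + p//4 - p//100 + p//400) mod 7 = (2074 + 518 - 20 + 5) mod 7 = 2577 mod 7 = 1 -> Tuesday (Mon=0 ... Sun=6)
Days before August (Jan-Jul): 212; August 1 index = (1 + 212) mod 7 = 3 -> Thursday
First Sunday is August 4
Sundays: 4, 11, 18, 25

4 Sundays


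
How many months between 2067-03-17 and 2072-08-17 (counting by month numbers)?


From March 2067 to August 2072
5 years * 12 = 60 months, plus 5 months = 65

65 months


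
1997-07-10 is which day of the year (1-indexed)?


Date: July 10, 1997
Days in months 1 through 6: 181
Plus 10 days in July

Day of year: 191


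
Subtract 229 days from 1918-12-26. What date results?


Start: 1918-12-26, subtract 229 days
Back 26 days from December 26 reaches November 30, 1918 -> 203 left
November 1918 has 30 days -> back to October 31, 1918 -> 173 left
October 1918 has 31 days -> back to September 30, 1918 -> 142 left
September 1918 has 30 days -> back to August 31, 1918 -> 112 left
August 1918 has 31 days -> back to July 31, 1918 -> 81 left
July 1918 has 31 days -> back to June 30, 1918 -> 50 left
June 1918 has 30 days -> back to May 31, 1918 -> 20 left
May 1918: 31 - 20 = 11 -> lands on May 11

Result: 1918-05-11


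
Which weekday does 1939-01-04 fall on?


Date: January 4, 1939
Anchor: Jan 1, 1939. With p = 1939 - 1 = 1938: (p + p//4 - p//100 + p//400) mod 7 = (1938 + 484 - 19 + 4) mod 7 = 2407 mod 7 = 6 -> Sunday (Mon=0 ... Sun=6)
Days into year = 4 - 1 = 3
Weekday index = (6 + 3) mod 7 = 2

Day of the week: Wednesday


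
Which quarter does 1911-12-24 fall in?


Month: December (month 12)
Q1: Jan-Mar, Q2: Apr-Jun, Q3: Jul-Sep, Q4: Oct-Dec

Q4


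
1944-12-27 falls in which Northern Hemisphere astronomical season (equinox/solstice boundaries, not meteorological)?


Date: December 27
Astronomical Winter (approx.; exact equinox/solstice day varies by year): December 21 to March 19
December 27 falls within the Winter window

Winter


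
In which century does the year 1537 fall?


Century = (year - 1) // 100 + 1
= (1537 - 1) // 100 + 1
= 1536 // 100 + 1
= 15 + 1

16th century


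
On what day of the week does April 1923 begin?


Target: April 1, 1923
Anchor: Jan 1, 1923. With p = 1923 - 1 = 1922: (p + p//4 - p//100 + p//400) mod 7 = (1922 + 480 - 19 + 4) mod 7 = 2387 mod 7 = 0 -> Monday (Mon=0 ... Sun=6)
Days before April (Jan-Mar): 90 days
Weekday index = (0 + 90) mod 7 = 6

Sunday


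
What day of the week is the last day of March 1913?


March 1913 has 31 days
Anchor: Jan 1, 1913. With p = 1913 - 1 = 1912: (p + p//4 - p//100 + p//400) mod 7 = (1912 + 478 - 19 + 4) mod 7 = 2375 mod 7 = 2 -> Wednesday (Mon=0 ... Sun=6)
Days before March (Jan-Feb): 59; March 1 index = (2 + 59) mod 7 = 5 -> Saturday
Last day offset: 31 - 1 = 30 days
Weekday index = (5 + 30) mod 7 = 0

Monday, March 31


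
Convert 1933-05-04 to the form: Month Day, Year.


ISO 1933-05-04 parses as year=1933, month=05, day=04
Month 5 -> May

May 4, 1933


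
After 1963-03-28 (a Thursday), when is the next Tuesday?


Current: Thursday
Target: Tuesday
Days ahead: 5

Next Tuesday: 1963-04-02


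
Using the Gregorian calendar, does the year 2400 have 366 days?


Gregorian leap year rule: divisible by 4, but not by 100, unless also by 400.
2400 is divisible by 400 -> leap year

Yes


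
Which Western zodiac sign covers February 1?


Date: February 1
Conventional tropical zodiac dates: Aquarius from January 20 onward; Pisces starts February 19
February 1 falls within the Aquarius range

Aquarius


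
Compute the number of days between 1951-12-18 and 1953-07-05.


From 1951-12-18 to 1953-07-05
1951-12-18: days before December = 31 + 28 + 31 + 30 + 31 + 30 + 31 + 31 + 30 + 31 + 30 = 334 (1951 is not a leap year); day of year = 334 + 18 = 352
1953-07-05: days before July = 31 + 28 + 31 + 30 + 31 + 30 = 181 (1953 is not a leap year); day of year = 181 + 5 = 186
Rest of 1951: 365 - 352 = 13
Full years 1952 (366): 366
Total = 13 + 366 + 186 = 565

565 days


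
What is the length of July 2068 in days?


July 2068

31 days


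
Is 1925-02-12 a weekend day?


Anchor: Jan 1, 1925. With p = 1925 - 1 = 1924: (p + p//4 - p//100 + p//400) mod 7 = (1924 + 481 - 19 + 4) mod 7 = 2390 mod 7 = 3 -> Thursday (Mon=0 ... Sun=6)
Day of year: 43; offset = 42
Weekday index = (3 + 42) mod 7 = 3 -> Thursday
Weekend days: Saturday, Sunday

No


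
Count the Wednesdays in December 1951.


December 1951 has 31 days
Anchor: Jan 1, 1951. With p = 1951 - 1 = 1950: (p + p//4 - p//100 + p//400) mod 7 = (1950 + 487 - 19 + 4) mod 7 = 2422 mod 7 = 0 -> Monday (Mon=0 ... Sun=6)
Days before December (Jan-Nov): 334; December 1 index = (0 + 334) mod 7 = 5 -> Saturday
First Wednesday is December 5
Wednesdays: 5, 12, 19, 26

4 Wednesdays


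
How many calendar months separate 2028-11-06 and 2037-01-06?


From November 2028 to January 2037
9 years * 12 = 108 months, minus 10 months = 98

98 months


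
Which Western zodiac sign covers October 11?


Date: October 11
Conventional tropical zodiac dates: Libra from September 23 onward; Scorpio starts October 23
October 11 falls within the Libra range

Libra


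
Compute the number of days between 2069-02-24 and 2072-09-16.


From 2069-02-24 to 2072-09-16
2069-02-24: days before February = 31; day of year = 31 + 24 = 55
2072-09-16: days before September = 31 + 29 + 31 + 30 + 31 + 30 + 31 + 31 = 244 (2072 is a leap year); day of year = 244 + 16 = 260
Rest of 2069: 365 - 55 = 310
Full years 2070 (365), 2071 (365): 730
Total = 310 + 730 + 260 = 1300

1300 days


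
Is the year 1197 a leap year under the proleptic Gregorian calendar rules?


Gregorian leap year rule: divisible by 4, but not by 100, unless also by 400.
1197 is not divisible by 4 -> not a leap year

No


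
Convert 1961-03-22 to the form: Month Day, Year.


ISO 1961-03-22 parses as year=1961, month=03, day=22
Month 3 -> March

March 22, 1961


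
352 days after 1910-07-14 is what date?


Start: 1910-07-14, add 352 days
July 1910 has 31 days: 31 - 14 = 17 days to July 31 -> 335 left
August 1910 has 31 days -> 304 left
September 1910 has 30 days -> 274 left
October 1910 has 31 days -> 243 left
November 1910 has 30 days -> 213 left
December 1910 has 31 days -> 182 left
January 1911 has 31 days -> 151 left
February 1911 has 28 days -> 123 left
March 1911 has 31 days -> 92 left
April 1911 has 30 days -> 62 left
May 1911 has 31 days -> 31 left
June 1911 has 30 days -> 1 left
July 1911: 1 <= 31 -> lands on July 1

Result: 1911-07-01


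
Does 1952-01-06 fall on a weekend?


Anchor: Jan 1, 1952. With p = 1952 - 1 = 1951: (p + p//4 - p//100 + p//400) mod 7 = (1951 + 487 - 19 + 4) mod 7 = 2423 mod 7 = 1 -> Tuesday (Mon=0 ... Sun=6)
Day of year: 6; offset = 5
Weekday index = (1 + 5) mod 7 = 6 -> Sunday
Weekend days: Saturday, Sunday

Yes


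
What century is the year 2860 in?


Century = (year - 1) // 100 + 1
= (2860 - 1) // 100 + 1
= 2859 // 100 + 1
= 28 + 1

29th century


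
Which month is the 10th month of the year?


Month 10 of 12

October


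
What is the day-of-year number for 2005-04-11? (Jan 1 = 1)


Date: April 11, 2005
Days in months 1 through 3: 90
Plus 11 days in April

Day of year: 101


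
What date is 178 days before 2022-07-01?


Start: 2022-07-01, subtract 178 days
Back 1 day from July 1 reaches June 30, 2022 -> 177 left
June 2022 has 30 days -> back to May 31, 2022 -> 147 left
May 2022 has 31 days -> back to April 30, 2022 -> 116 left
April 2022 has 30 days -> back to March 31, 2022 -> 86 left
March 2022 has 31 days -> back to February 28, 2022 -> 55 left
February 2022 has 28 days -> back to January 31, 2022 -> 27 left
January 2022: 31 - 27 = 4 -> lands on January 4

Result: 2022-01-04


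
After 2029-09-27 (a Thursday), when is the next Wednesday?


Current: Thursday
Target: Wednesday
Days ahead: 6

Next Wednesday: 2029-10-03


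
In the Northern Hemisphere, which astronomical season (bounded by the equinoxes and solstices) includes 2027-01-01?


Date: January 1
Astronomical Winter (approx.; exact equinox/solstice day varies by year): December 21 to March 19
January 1 falls within the Winter window

Winter


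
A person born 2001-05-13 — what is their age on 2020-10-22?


Birth: 2001-05-13
Reference: 2020-10-22
Year difference: 2020 - 2001 = 19

19 years old


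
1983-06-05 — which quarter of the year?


Month: June (month 6)
Q1: Jan-Mar, Q2: Apr-Jun, Q3: Jul-Sep, Q4: Oct-Dec

Q2


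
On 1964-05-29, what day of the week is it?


Date: May 29, 1964
Anchor: Jan 1, 1964. With p = 1964 - 1 = 1963: (p + p//4 - p//100 + p//400) mod 7 = (1963 + 490 - 19 + 4) mod 7 = 2438 mod 7 = 2 -> Wednesday (Mon=0 ... Sun=6)
Days before May (Jan-Apr): 121; offset = 121 + 29 - 1 = 149
Weekday index = (2 + 149) mod 7 = 4

Day of the week: Friday


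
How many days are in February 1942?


February 1942 (leap year: no)

28 days


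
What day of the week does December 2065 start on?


Target: December 1, 2065
Anchor: Jan 1, 2065. With p = 2065 - 1 = 2064: (p + p//4 - p//100 + p//400) mod 7 = (2064 + 516 - 20 + 5) mod 7 = 2565 mod 7 = 3 -> Thursday (Mon=0 ... Sun=6)
Days before December (Jan-Nov): 334 days
Weekday index = (3 + 334) mod 7 = 1

Tuesday


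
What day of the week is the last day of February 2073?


February 2073 has 28 days
Anchor: Jan 1, 2073. With p = 2073 - 1 = 2072: (p + p//4 - p//100 + p//400) mod 7 = (2072 + 518 - 20 + 5) mod 7 = 2575 mod 7 = 6 -> Sunday (Mon=0 ... Sun=6)
Days before February (Jan): 31; February 1 index = (6 + 31) mod 7 = 2 -> Wednesday
Last day offset: 28 - 1 = 27 days
Weekday index = (2 + 27) mod 7 = 1

Tuesday, February 28


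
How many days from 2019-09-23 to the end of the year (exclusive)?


Day of year: 266 of 365
Remaining = 365 - 266

99 days


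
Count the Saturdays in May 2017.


May 2017 has 31 days
Anchor: Jan 1, 2017. With p = 2017 - 1 = 2016: (p + p//4 - p//100 + p//400) mod 7 = (2016 + 504 - 20 + 5) mod 7 = 2505 mod 7 = 6 -> Sunday (Mon=0 ... Sun=6)
Days before May (Jan-Apr): 120; May 1 index = (6 + 120) mod 7 = 0 -> Monday
First Saturday is May 6
Saturdays: 6, 13, 20, 27

4 Saturdays


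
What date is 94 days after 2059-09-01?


Start: 2059-09-01, add 94 days
September 2059 has 30 days: 30 - 1 = 29 days to September 30 -> 65 left
October 2059 has 31 days -> 34 left
November 2059 has 30 days -> 4 left
December 2059: 4 <= 31 -> lands on December 4

Result: 2059-12-04


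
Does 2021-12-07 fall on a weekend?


Anchor: Jan 1, 2021. With p = 2021 - 1 = 2020: (p + p//4 - p//100 + p//400) mod 7 = (2020 + 505 - 20 + 5) mod 7 = 2510 mod 7 = 4 -> Friday (Mon=0 ... Sun=6)
Day of year: 341; offset = 340
Weekday index = (4 + 340) mod 7 = 1 -> Tuesday
Weekend days: Saturday, Sunday

No


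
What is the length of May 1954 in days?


May 1954

31 days


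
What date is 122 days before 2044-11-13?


Start: 2044-11-13, subtract 122 days
Back 13 days from November 13 reaches October 31, 2044 -> 109 left
October 2044 has 31 days -> back to September 30, 2044 -> 78 left
September 2044 has 30 days -> back to August 31, 2044 -> 48 left
August 2044 has 31 days -> back to July 31, 2044 -> 17 left
July 2044: 31 - 17 = 14 -> lands on July 14

Result: 2044-07-14


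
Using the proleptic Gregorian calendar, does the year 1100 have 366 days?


Gregorian leap year rule: divisible by 4, but not by 100, unless also by 400.
1100 is divisible by 100 but not 400 -> not a leap year

No


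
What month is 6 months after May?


May is month 5
5 + 6 = 11

November


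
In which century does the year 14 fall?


Century = (year - 1) // 100 + 1
= (14 - 1) // 100 + 1
= 13 // 100 + 1
= 0 + 1

1st century


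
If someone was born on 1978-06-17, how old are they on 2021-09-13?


Birth: 1978-06-17
Reference: 2021-09-13
Year difference: 2021 - 1978 = 43

43 years old


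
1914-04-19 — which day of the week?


Date: April 19, 1914
Anchor: Jan 1, 1914. With p = 1914 - 1 = 1913: (p + p//4 - p//100 + p//400) mod 7 = (1913 + 478 - 19 + 4) mod 7 = 2376 mod 7 = 3 -> Thursday (Mon=0 ... Sun=6)
Days before April (Jan-Mar): 90; offset = 90 + 19 - 1 = 108
Weekday index = (3 + 108) mod 7 = 6

Day of the week: Sunday


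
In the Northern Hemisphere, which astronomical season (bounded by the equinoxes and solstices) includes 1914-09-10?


Date: September 10
Astronomical Summer (approx.; exact equinox/solstice day varies by year): June 21 to September 21
September 10 falls within the Summer window

Summer


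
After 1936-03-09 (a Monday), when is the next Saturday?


Current: Monday
Target: Saturday
Days ahead: 5

Next Saturday: 1936-03-14


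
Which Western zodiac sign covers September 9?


Date: September 9
Conventional tropical zodiac dates: Virgo from August 23 onward; Libra starts September 23
September 9 falls within the Virgo range

Virgo


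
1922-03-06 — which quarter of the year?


Month: March (month 3)
Q1: Jan-Mar, Q2: Apr-Jun, Q3: Jul-Sep, Q4: Oct-Dec

Q1


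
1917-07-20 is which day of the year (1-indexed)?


Date: July 20, 1917
Days in months 1 through 6: 181
Plus 20 days in July

Day of year: 201


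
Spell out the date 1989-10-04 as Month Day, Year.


ISO 1989-10-04 parses as year=1989, month=10, day=04
Month 10 -> October

October 4, 1989


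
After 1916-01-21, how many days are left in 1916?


Day of year: 21 of 366
Remaining = 366 - 21

345 days


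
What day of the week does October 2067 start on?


Target: October 1, 2067
Anchor: Jan 1, 2067. With p = 2067 - 1 = 2066: (p + p//4 - p//100 + p//400) mod 7 = (2066 + 516 - 20 + 5) mod 7 = 2567 mod 7 = 5 -> Saturday (Mon=0 ... Sun=6)
Days before October (Jan-Sep): 273 days
Weekday index = (5 + 273) mod 7 = 5

Saturday


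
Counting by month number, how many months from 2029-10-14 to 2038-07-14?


From October 2029 to July 2038
9 years * 12 = 108 months, minus 3 months = 105

105 months


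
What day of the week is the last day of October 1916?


October 1916 has 31 days
Anchor: Jan 1, 1916. With p = 1916 - 1 = 1915: (p + p//4 - p//100 + p//400) mod 7 = (1915 + 478 - 19 + 4) mod 7 = 2378 mod 7 = 5 -> Saturday (Mon=0 ... Sun=6)
Days before October (Jan-Sep): 274; October 1 index = (5 + 274) mod 7 = 6 -> Sunday
Last day offset: 31 - 1 = 30 days
Weekday index = (6 + 30) mod 7 = 1

Tuesday, October 31


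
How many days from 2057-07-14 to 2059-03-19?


From 2057-07-14 to 2059-03-19
2057-07-14: days before July = 31 + 28 + 31 + 30 + 31 + 30 = 181 (2057 is not a leap year); day of year = 181 + 14 = 195
2059-03-19: days before March = 31 + 28 = 59 (2059 is not a leap year); day of year = 59 + 19 = 78
Rest of 2057: 365 - 195 = 170
Full years 2058 (365): 365
Total = 170 + 365 + 78 = 613

613 days


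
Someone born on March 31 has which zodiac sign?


Date: March 31
Conventional tropical zodiac dates: Aries from March 21 onward; Taurus starts April 20
March 31 falls within the Aries range

Aries


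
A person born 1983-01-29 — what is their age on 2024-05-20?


Birth: 1983-01-29
Reference: 2024-05-20
Year difference: 2024 - 1983 = 41

41 years old


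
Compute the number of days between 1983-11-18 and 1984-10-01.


From 1983-11-18 to 1984-10-01
1983-11-18: days before November = 31 + 28 + 31 + 30 + 31 + 30 + 31 + 31 + 30 + 31 = 304 (1983 is not a leap year); day of year = 304 + 18 = 322
1984-10-01: days before October = 31 + 29 + 31 + 30 + 31 + 30 + 31 + 31 + 30 = 274 (1984 is a leap year); day of year = 274 + 1 = 275
Rest of 1983: 365 - 322 = 43
Total = 43 + 275 = 318

318 days


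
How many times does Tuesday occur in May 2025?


May 2025 has 31 days
Anchor: Jan 1, 2025. With p = 2025 - 1 = 2024: (p + p//4 - p//100 + p//400) mod 7 = (2024 + 506 - 20 + 5) mod 7 = 2515 mod 7 = 2 -> Wednesday (Mon=0 ... Sun=6)
Days before May (Jan-Apr): 120; May 1 index = (2 + 120) mod 7 = 3 -> Thursday
First Tuesday is May 6
Tuesdays: 6, 13, 20, 27

4 Tuesdays


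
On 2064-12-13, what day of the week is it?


Date: December 13, 2064
Anchor: Jan 1, 2064. With p = 2064 - 1 = 2063: (p + p//4 - p//100 + p//400) mod 7 = (2063 + 515 - 20 + 5) mod 7 = 2563 mod 7 = 1 -> Tuesday (Mon=0 ... Sun=6)
Days before December (Jan-Nov): 335; offset = 335 + 13 - 1 = 347
Weekday index = (1 + 347) mod 7 = 5

Day of the week: Saturday


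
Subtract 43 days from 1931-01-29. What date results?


Start: 1931-01-29, subtract 43 days
Back 29 days from January 29 reaches December 31, 1930 -> 14 left
December 1930: 31 - 14 = 17 -> lands on December 17

Result: 1930-12-17


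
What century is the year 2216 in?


Century = (year - 1) // 100 + 1
= (2216 - 1) // 100 + 1
= 2215 // 100 + 1
= 22 + 1

23rd century


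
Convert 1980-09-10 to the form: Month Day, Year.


ISO 1980-09-10 parses as year=1980, month=09, day=10
Month 9 -> September

September 10, 1980


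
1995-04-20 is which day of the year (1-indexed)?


Date: April 20, 1995
Days in months 1 through 3: 90
Plus 20 days in April

Day of year: 110


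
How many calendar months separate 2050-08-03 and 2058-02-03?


From August 2050 to February 2058
8 years * 12 = 96 months, minus 6 months = 90

90 months


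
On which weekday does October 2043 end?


October 2043 has 31 days
Anchor: Jan 1, 2043. With p = 2043 - 1 = 2042: (p + p//4 - p//100 + p//400) mod 7 = (2042 + 510 - 20 + 5) mod 7 = 2537 mod 7 = 3 -> Thursday (Mon=0 ... Sun=6)
Days before October (Jan-Sep): 273; October 1 index = (3 + 273) mod 7 = 3 -> Thursday
Last day offset: 31 - 1 = 30 days
Weekday index = (3 + 30) mod 7 = 5

Saturday, October 31


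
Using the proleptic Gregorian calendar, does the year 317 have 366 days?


Gregorian leap year rule: divisible by 4, but not by 100, unless also by 400.
317 is not divisible by 4 -> not a leap year

No


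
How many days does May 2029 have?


May 2029

31 days


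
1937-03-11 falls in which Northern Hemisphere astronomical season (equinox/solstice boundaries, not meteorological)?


Date: March 11
Astronomical Winter (approx.; exact equinox/solstice day varies by year): December 21 to March 19
March 11 falls within the Winter window

Winter


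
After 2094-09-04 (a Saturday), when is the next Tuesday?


Current: Saturday
Target: Tuesday
Days ahead: 3

Next Tuesday: 2094-09-07


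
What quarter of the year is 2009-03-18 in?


Month: March (month 3)
Q1: Jan-Mar, Q2: Apr-Jun, Q3: Jul-Sep, Q4: Oct-Dec

Q1


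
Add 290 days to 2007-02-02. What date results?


Start: 2007-02-02, add 290 days
February 2007 has 28 days: 28 - 2 = 26 days to February 28 -> 264 left
March 2007 has 31 days -> 233 left
April 2007 has 30 days -> 203 left
May 2007 has 31 days -> 172 left
June 2007 has 30 days -> 142 left
July 2007 has 31 days -> 111 left
August 2007 has 31 days -> 80 left
September 2007 has 30 days -> 50 left
October 2007 has 31 days -> 19 left
November 2007: 19 <= 30 -> lands on November 19

Result: 2007-11-19


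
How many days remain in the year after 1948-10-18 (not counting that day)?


Day of year: 292 of 366
Remaining = 366 - 292

74 days


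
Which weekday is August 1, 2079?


Target: August 1, 2079
Anchor: Jan 1, 2079. With p = 2079 - 1 = 2078: (p + p//4 - p//100 + p//400) mod 7 = (2078 + 519 - 20 + 5) mod 7 = 2582 mod 7 = 6 -> Sunday (Mon=0 ... Sun=6)
Days before August (Jan-Jul): 212 days
Weekday index = (6 + 212) mod 7 = 1

Tuesday


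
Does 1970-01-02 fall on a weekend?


Anchor: Jan 1, 1970. With p = 1970 - 1 = 1969: (p + p//4 - p//100 + p//400) mod 7 = (1969 + 492 - 19 + 4) mod 7 = 2446 mod 7 = 3 -> Thursday (Mon=0 ... Sun=6)
Day of year: 2; offset = 1
Weekday index = (3 + 1) mod 7 = 4 -> Friday
Weekend days: Saturday, Sunday

No


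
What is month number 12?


Month 12 of 12

December


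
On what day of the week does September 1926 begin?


Target: September 1, 1926
Anchor: Jan 1, 1926. With p = 1926 - 1 = 1925: (p + p//4 - p//100 + p//400) mod 7 = (1925 + 481 - 19 + 4) mod 7 = 2391 mod 7 = 4 -> Friday (Mon=0 ... Sun=6)
Days before September (Jan-Aug): 243 days
Weekday index = (4 + 243) mod 7 = 2

Wednesday


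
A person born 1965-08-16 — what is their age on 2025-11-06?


Birth: 1965-08-16
Reference: 2025-11-06
Year difference: 2025 - 1965 = 60

60 years old


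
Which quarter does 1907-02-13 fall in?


Month: February (month 2)
Q1: Jan-Mar, Q2: Apr-Jun, Q3: Jul-Sep, Q4: Oct-Dec

Q1


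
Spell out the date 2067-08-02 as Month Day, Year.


ISO 2067-08-02 parses as year=2067, month=08, day=02
Month 8 -> August

August 2, 2067


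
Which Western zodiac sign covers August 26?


Date: August 26
Conventional tropical zodiac dates: Virgo from August 23 onward; Libra starts September 23
August 26 falls within the Virgo range

Virgo


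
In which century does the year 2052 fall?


Century = (year - 1) // 100 + 1
= (2052 - 1) // 100 + 1
= 2051 // 100 + 1
= 20 + 1

21st century


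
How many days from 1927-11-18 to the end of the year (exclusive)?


Day of year: 322 of 365
Remaining = 365 - 322

43 days


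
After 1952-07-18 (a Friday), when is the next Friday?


Current: Friday
Target: Friday
Days ahead: 7

Next Friday: 1952-07-25


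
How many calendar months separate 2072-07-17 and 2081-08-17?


From July 2072 to August 2081
9 years * 12 = 108 months, plus 1 month = 109

109 months


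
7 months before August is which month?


August is month 8
8 - 7 = 1

January


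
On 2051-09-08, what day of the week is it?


Date: September 8, 2051
Anchor: Jan 1, 2051. With p = 2051 - 1 = 2050: (p + p//4 - p//100 + p//400) mod 7 = (2050 + 512 - 20 + 5) mod 7 = 2547 mod 7 = 6 -> Sunday (Mon=0 ... Sun=6)
Days before September (Jan-Aug): 243; offset = 243 + 8 - 1 = 250
Weekday index = (6 + 250) mod 7 = 4

Day of the week: Friday


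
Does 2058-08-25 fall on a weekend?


Anchor: Jan 1, 2058. With p = 2058 - 1 = 2057: (p + p//4 - p//100 + p//400) mod 7 = (2057 + 514 - 20 + 5) mod 7 = 2556 mod 7 = 1 -> Tuesday (Mon=0 ... Sun=6)
Day of year: 237; offset = 236
Weekday index = (1 + 236) mod 7 = 6 -> Sunday
Weekend days: Saturday, Sunday

Yes


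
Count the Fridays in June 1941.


June 1941 has 30 days
Anchor: Jan 1, 1941. With p = 1941 - 1 = 1940: (p + p//4 - p//100 + p//400) mod 7 = (1940 + 485 - 19 + 4) mod 7 = 2410 mod 7 = 2 -> Wednesday (Mon=0 ... Sun=6)
Days before June (Jan-May): 151; June 1 index = (2 + 151) mod 7 = 6 -> Sunday
First Friday is June 6
Fridays: 6, 13, 20, 27

4 Fridays


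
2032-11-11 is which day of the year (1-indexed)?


Date: November 11, 2032
Days in months 1 through 10: 305
Plus 11 days in November

Day of year: 316


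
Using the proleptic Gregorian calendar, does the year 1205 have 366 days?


Gregorian leap year rule: divisible by 4, but not by 100, unless also by 400.
1205 is not divisible by 4 -> not a leap year

No


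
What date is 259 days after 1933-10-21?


Start: 1933-10-21, add 259 days
October 1933 has 31 days: 31 - 21 = 10 days to October 31 -> 249 left
November 1933 has 30 days -> 219 left
December 1933 has 31 days -> 188 left
January 1934 has 31 days -> 157 left
February 1934 has 28 days -> 129 left
March 1934 has 31 days -> 98 left
April 1934 has 30 days -> 68 left
May 1934 has 31 days -> 37 left
June 1934 has 30 days -> 7 left
July 1934: 7 <= 31 -> lands on July 7

Result: 1934-07-07


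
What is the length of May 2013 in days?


May 2013

31 days


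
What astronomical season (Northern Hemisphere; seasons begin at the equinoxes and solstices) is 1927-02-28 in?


Date: February 28
Astronomical Winter (approx.; exact equinox/solstice day varies by year): December 21 to March 19
February 28 falls within the Winter window

Winter


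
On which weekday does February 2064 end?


February 2064 has 29 days
Anchor: Jan 1, 2064. With p = 2064 - 1 = 2063: (p + p//4 - p//100 + p//400) mod 7 = (2063 + 515 - 20 + 5) mod 7 = 2563 mod 7 = 1 -> Tuesday (Mon=0 ... Sun=6)
Days before February (Jan): 31; February 1 index = (1 + 31) mod 7 = 4 -> Friday
Last day offset: 29 - 1 = 28 days
Weekday index = (4 + 28) mod 7 = 4

Friday, February 29


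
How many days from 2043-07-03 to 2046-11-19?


From 2043-07-03 to 2046-11-19
2043-07-03: days before July = 31 + 28 + 31 + 30 + 31 + 30 = 181 (2043 is not a leap year); day of year = 181 + 3 = 184
2046-11-19: days before November = 31 + 28 + 31 + 30 + 31 + 30 + 31 + 31 + 30 + 31 = 304 (2046 is not a leap year); day of year = 304 + 19 = 323
Rest of 2043: 365 - 184 = 181
Full years 2044 (366), 2045 (365): 731
Total = 181 + 731 + 323 = 1235

1235 days


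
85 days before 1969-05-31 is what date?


Start: 1969-05-31, subtract 85 days
Back 31 days from May 31 reaches April 30, 1969 -> 54 left
April 1969 has 30 days -> back to March 31, 1969 -> 24 left
March 1969: 31 - 24 = 7 -> lands on March 7

Result: 1969-03-07


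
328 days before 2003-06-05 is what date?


Start: 2003-06-05, subtract 328 days
Back 5 days from June 5 reaches May 31, 2003 -> 323 left
May 2003 has 31 days -> back to April 30, 2003 -> 292 left
April 2003 has 30 days -> back to March 31, 2003 -> 262 left
March 2003 has 31 days -> back to February 28, 2003 -> 231 left
February 2003 has 28 days -> back to January 31, 2003 -> 203 left
January 2003 has 31 days -> back to December 31, 2002 -> 172 left
December 2002 has 31 days -> back to November 30, 2002 -> 141 left
November 2002 has 30 days -> back to October 31, 2002 -> 111 left
October 2002 has 31 days -> back to September 30, 2002 -> 80 left
September 2002 has 30 days -> back to August 31, 2002 -> 50 left
August 2002 has 31 days -> back to July 31, 2002 -> 19 left
July 2002: 31 - 19 = 12 -> lands on July 12

Result: 2002-07-12


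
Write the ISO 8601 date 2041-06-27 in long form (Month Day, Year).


ISO 2041-06-27 parses as year=2041, month=06, day=27
Month 6 -> June

June 27, 2041


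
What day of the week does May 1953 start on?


Target: May 1, 1953
Anchor: Jan 1, 1953. With p = 1953 - 1 = 1952: (p + p//4 - p//100 + p//400) mod 7 = (1952 + 488 - 19 + 4) mod 7 = 2425 mod 7 = 3 -> Thursday (Mon=0 ... Sun=6)
Days before May (Jan-Apr): 120 days
Weekday index = (3 + 120) mod 7 = 4

Friday


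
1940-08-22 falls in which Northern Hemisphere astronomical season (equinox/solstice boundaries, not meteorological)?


Date: August 22
Astronomical Summer (approx.; exact equinox/solstice day varies by year): June 21 to September 21
August 22 falls within the Summer window

Summer


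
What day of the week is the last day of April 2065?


April 2065 has 30 days
Anchor: Jan 1, 2065. With p = 2065 - 1 = 2064: (p + p//4 - p//100 + p//400) mod 7 = (2064 + 516 - 20 + 5) mod 7 = 2565 mod 7 = 3 -> Thursday (Mon=0 ... Sun=6)
Days before April (Jan-Mar): 90; April 1 index = (3 + 90) mod 7 = 2 -> Wednesday
Last day offset: 30 - 1 = 29 days
Weekday index = (2 + 29) mod 7 = 3

Thursday, April 30


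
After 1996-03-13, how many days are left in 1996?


Day of year: 73 of 366
Remaining = 366 - 73

293 days


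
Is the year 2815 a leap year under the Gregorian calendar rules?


Gregorian leap year rule: divisible by 4, but not by 100, unless also by 400.
2815 is not divisible by 4 -> not a leap year

No


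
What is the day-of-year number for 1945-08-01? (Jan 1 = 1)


Date: August 1, 1945
Days in months 1 through 7: 212
Plus 1 days in August

Day of year: 213


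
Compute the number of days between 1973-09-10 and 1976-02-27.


From 1973-09-10 to 1976-02-27
1973-09-10: days before September = 31 + 28 + 31 + 30 + 31 + 30 + 31 + 31 = 243 (1973 is not a leap year); day of year = 243 + 10 = 253
1976-02-27: days before February = 31; day of year = 31 + 27 = 58
Rest of 1973: 365 - 253 = 112
Full years 1974 (365), 1975 (365): 730
Total = 112 + 730 + 58 = 900

900 days


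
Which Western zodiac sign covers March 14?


Date: March 14
Conventional tropical zodiac dates: Pisces from February 19 onward; Aries starts March 21
March 14 falls within the Pisces range

Pisces


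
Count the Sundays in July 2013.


July 2013 has 31 days
Anchor: Jan 1, 2013. With p = 2013 - 1 = 2012: (p + p//4 - p//100 + p//400) mod 7 = (2012 + 503 - 20 + 5) mod 7 = 2500 mod 7 = 1 -> Tuesday (Mon=0 ... Sun=6)
Days before July (Jan-Jun): 181; July 1 index = (1 + 181) mod 7 = 0 -> Monday
First Sunday is July 7
Sundays: 7, 14, 21, 28

4 Sundays


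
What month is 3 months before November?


November is month 11
11 - 3 = 8

August


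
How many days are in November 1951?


November 1951

30 days


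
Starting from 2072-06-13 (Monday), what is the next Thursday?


Current: Monday
Target: Thursday
Days ahead: 3

Next Thursday: 2072-06-16


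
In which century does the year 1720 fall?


Century = (year - 1) // 100 + 1
= (1720 - 1) // 100 + 1
= 1719 // 100 + 1
= 17 + 1

18th century


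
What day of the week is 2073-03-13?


Date: March 13, 2073
Anchor: Jan 1, 2073. With p = 2073 - 1 = 2072: (p + p//4 - p//100 + p//400) mod 7 = (2072 + 518 - 20 + 5) mod 7 = 2575 mod 7 = 6 -> Sunday (Mon=0 ... Sun=6)
Days before March (Jan-Feb): 59; offset = 59 + 13 - 1 = 71
Weekday index = (6 + 71) mod 7 = 0

Day of the week: Monday


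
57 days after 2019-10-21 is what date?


Start: 2019-10-21, add 57 days
October 2019 has 31 days: 31 - 21 = 10 days to October 31 -> 47 left
November 2019 has 30 days -> 17 left
December 2019: 17 <= 31 -> lands on December 17

Result: 2019-12-17


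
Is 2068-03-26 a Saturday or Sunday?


Anchor: Jan 1, 2068. With p = 2068 - 1 = 2067: (p + p//4 - p//100 + p//400) mod 7 = (2067 + 516 - 20 + 5) mod 7 = 2568 mod 7 = 6 -> Sunday (Mon=0 ... Sun=6)
Day of year: 86; offset = 85
Weekday index = (6 + 85) mod 7 = 0 -> Monday
Weekend days: Saturday, Sunday

No


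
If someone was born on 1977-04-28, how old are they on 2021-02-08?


Birth: 1977-04-28
Reference: 2021-02-08
Year difference: 2021 - 1977 = 44
Birthday not yet reached in 2021, subtract 1

43 years old


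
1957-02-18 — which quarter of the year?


Month: February (month 2)
Q1: Jan-Mar, Q2: Apr-Jun, Q3: Jul-Sep, Q4: Oct-Dec

Q1


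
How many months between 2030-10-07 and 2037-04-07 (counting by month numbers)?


From October 2030 to April 2037
7 years * 12 = 84 months, minus 6 months = 78

78 months


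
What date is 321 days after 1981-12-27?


Start: 1981-12-27, add 321 days
December 1981 has 31 days: 31 - 27 = 4 days to December 31 -> 317 left
January 1982 has 31 days -> 286 left
February 1982 has 28 days -> 258 left
March 1982 has 31 days -> 227 left
April 1982 has 30 days -> 197 left
May 1982 has 31 days -> 166 left
June 1982 has 30 days -> 136 left
July 1982 has 31 days -> 105 left
August 1982 has 31 days -> 74 left
September 1982 has 30 days -> 44 left
October 1982 has 31 days -> 13 left
November 1982: 13 <= 30 -> lands on November 13

Result: 1982-11-13


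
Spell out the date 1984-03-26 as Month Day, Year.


ISO 1984-03-26 parses as year=1984, month=03, day=26
Month 3 -> March

March 26, 1984


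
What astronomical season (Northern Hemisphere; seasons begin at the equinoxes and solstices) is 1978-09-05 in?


Date: September 5
Astronomical Summer (approx.; exact equinox/solstice day varies by year): June 21 to September 21
September 5 falls within the Summer window

Summer


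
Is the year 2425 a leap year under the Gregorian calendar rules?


Gregorian leap year rule: divisible by 4, but not by 100, unless also by 400.
2425 is not divisible by 4 -> not a leap year

No


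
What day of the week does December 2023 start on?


Target: December 1, 2023
Anchor: Jan 1, 2023. With p = 2023 - 1 = 2022: (p + p//4 - p//100 + p//400) mod 7 = (2022 + 505 - 20 + 5) mod 7 = 2512 mod 7 = 6 -> Sunday (Mon=0 ... Sun=6)
Days before December (Jan-Nov): 334 days
Weekday index = (6 + 334) mod 7 = 4

Friday


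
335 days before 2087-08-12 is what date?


Start: 2087-08-12, subtract 335 days
Back 12 days from August 12 reaches July 31, 2087 -> 323 left
July 2087 has 31 days -> back to June 30, 2087 -> 292 left
June 2087 has 30 days -> back to May 31, 2087 -> 262 left
May 2087 has 31 days -> back to April 30, 2087 -> 231 left
April 2087 has 30 days -> back to March 31, 2087 -> 201 left
March 2087 has 31 days -> back to February 28, 2087 -> 170 left
February 2087 has 28 days -> back to January 31, 2087 -> 142 left
January 2087 has 31 days -> back to December 31, 2086 -> 111 left
December 2086 has 31 days -> back to November 30, 2086 -> 80 left
November 2086 has 30 days -> back to October 31, 2086 -> 50 left
October 2086 has 31 days -> back to September 30, 2086 -> 19 left
September 2086: 30 - 19 = 11 -> lands on September 11

Result: 2086-09-11


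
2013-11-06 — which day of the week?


Date: November 6, 2013
Anchor: Jan 1, 2013. With p = 2013 - 1 = 2012: (p + p//4 - p//100 + p//400) mod 7 = (2012 + 503 - 20 + 5) mod 7 = 2500 mod 7 = 1 -> Tuesday (Mon=0 ... Sun=6)
Days before November (Jan-Oct): 304; offset = 304 + 6 - 1 = 309
Weekday index = (1 + 309) mod 7 = 2

Day of the week: Wednesday


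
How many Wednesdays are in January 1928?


January 1928 has 31 days
Anchor: Jan 1, 1928. With p = 1928 - 1 = 1927: (p + p//4 - p//100 + p//400) mod 7 = (1927 + 481 - 19 + 4) mod 7 = 2393 mod 7 = 6 -> Sunday (Mon=0 ... Sun=6)
January 1 is the anchor itself -> Sunday
First Wednesday is January 4
Wednesdays: 4, 11, 18, 25

4 Wednesdays


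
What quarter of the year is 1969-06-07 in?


Month: June (month 6)
Q1: Jan-Mar, Q2: Apr-Jun, Q3: Jul-Sep, Q4: Oct-Dec

Q2


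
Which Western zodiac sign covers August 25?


Date: August 25
Conventional tropical zodiac dates: Virgo from August 23 onward; Libra starts September 23
August 25 falls within the Virgo range

Virgo


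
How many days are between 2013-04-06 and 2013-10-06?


From 2013-04-06 to 2013-10-06
2013-04-06: days before April = 31 + 28 + 31 = 90 (2013 is not a leap year); day of year = 90 + 6 = 96
2013-10-06: days before October = 31 + 28 + 31 + 30 + 31 + 30 + 31 + 31 + 30 = 273 (2013 is not a leap year); day of year = 273 + 6 = 279
Same year: 279 - 96 = 183

183 days


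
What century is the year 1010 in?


Century = (year - 1) // 100 + 1
= (1010 - 1) // 100 + 1
= 1009 // 100 + 1
= 10 + 1

11th century


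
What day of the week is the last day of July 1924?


July 1924 has 31 days
Anchor: Jan 1, 1924. With p = 1924 - 1 = 1923: (p + p//4 - p//100 + p//400) mod 7 = (1923 + 480 - 19 + 4) mod 7 = 2388 mod 7 = 1 -> Tuesday (Mon=0 ... Sun=6)
Days before July (Jan-Jun): 182; July 1 index = (1 + 182) mod 7 = 1 -> Tuesday
Last day offset: 31 - 1 = 30 days
Weekday index = (1 + 30) mod 7 = 3

Thursday, July 31


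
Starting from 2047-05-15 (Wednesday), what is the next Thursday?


Current: Wednesday
Target: Thursday
Days ahead: 1

Next Thursday: 2047-05-16


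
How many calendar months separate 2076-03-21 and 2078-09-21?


From March 2076 to September 2078
2 years * 12 = 24 months, plus 6 months = 30

30 months


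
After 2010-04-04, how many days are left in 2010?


Day of year: 94 of 365
Remaining = 365 - 94

271 days


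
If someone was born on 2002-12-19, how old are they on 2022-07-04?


Birth: 2002-12-19
Reference: 2022-07-04
Year difference: 2022 - 2002 = 20
Birthday not yet reached in 2022, subtract 1

19 years old


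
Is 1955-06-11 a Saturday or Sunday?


Anchor: Jan 1, 1955. With p = 1955 - 1 = 1954: (p + p//4 - p//100 + p//400) mod 7 = (1954 + 488 - 19 + 4) mod 7 = 2427 mod 7 = 5 -> Saturday (Mon=0 ... Sun=6)
Day of year: 162; offset = 161
Weekday index = (5 + 161) mod 7 = 5 -> Saturday
Weekend days: Saturday, Sunday

Yes
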